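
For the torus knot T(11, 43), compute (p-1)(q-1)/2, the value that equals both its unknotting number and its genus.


For a torus knot T(p,q), both the unknotting number and genus equal (p-1)(q-1)/2.
= (11-1)(43-1)/2
= 10*42/2
= 420/2 = 210

210


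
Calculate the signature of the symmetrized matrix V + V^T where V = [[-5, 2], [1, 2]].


Step 1: V + V^T = [[-10, 3], [3, 4]]
Step 2: trace = -6, det = -49
Step 3: Discriminant = (-6)^2 - 4*(-49) = 232
Step 4: Eigenvalues: 4.61577, -10.6158
Step 5: Signature = (# positive eigenvalues) - (# negative eigenvalues) = 0

0


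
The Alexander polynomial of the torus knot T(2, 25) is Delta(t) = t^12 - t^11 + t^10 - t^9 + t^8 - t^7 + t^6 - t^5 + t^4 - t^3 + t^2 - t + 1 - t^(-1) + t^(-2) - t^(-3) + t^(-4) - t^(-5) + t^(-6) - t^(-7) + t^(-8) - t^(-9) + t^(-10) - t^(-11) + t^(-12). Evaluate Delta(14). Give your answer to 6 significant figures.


Substituting t = 14 into Delta(t) = t^12 - t^11 + t^10 - t^9 + t^8 - t^7 + t^6 - t^5 + t^4 - t^3 + t^2 - t + 1 - t^(-1) + t^(-2) - t^(-3) + t^(-4) - t^(-5) + t^(-6) - t^(-7) + t^(-8) - t^(-9) + t^(-10) - t^(-11) + t^(-12):
Term values: (56693912375296) + (-4049565169664) + (289254654976) + (-20661046784) + (1475789056) + (-105413504) + (7529536) + (-537824) + (38416) + (-2744) + (196) + (-14) + (1) + (-0.0714286) + (0.00510204) + (-0.000364431) + (2.60308e-05) + (-1.85934e-06) + (1.3281e-07) + (-9.48645e-09) + (6.77604e-10) + (-4.84003e-11) + (3.45716e-12) + (-2.4694e-13) + (1.76386e-14)
Sum = 5.291431822e+13
Rounded to 6 significant figures: 5.29143e+13

5.29143e+13


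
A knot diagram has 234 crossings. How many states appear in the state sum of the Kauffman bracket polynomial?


Each crossing contributes 2 choices (A-smoothing or B-smoothing).
Total states = 2^234 = 27606985387162255149739023449108101809804435888681546220650096895197184

27606985387162255149739023449108101809804435888681546220650096895197184


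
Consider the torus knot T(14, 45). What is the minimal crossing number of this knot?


For a torus knot T(p, q) with gcd(p,q)=1,
the crossing number is min(p*(q-1), q*(p-1)).
p*(q-1) = 14*44 = 616
q*(p-1) = 45*13 = 585
min(616, 585) = 585

585


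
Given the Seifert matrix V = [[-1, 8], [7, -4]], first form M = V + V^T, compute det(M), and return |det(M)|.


Step 1: Form V + V^T where V = [[-1, 8], [7, -4]]
  V^T = [[-1, 7], [8, -4]]
  V + V^T = [[-2, 15], [15, -8]]
Step 2: det(V + V^T) = (-2)*(-8) - 15*15
  = 16 - 225 = -209
Step 3: Knot determinant = |det(V + V^T)| = |-209| = 209

209


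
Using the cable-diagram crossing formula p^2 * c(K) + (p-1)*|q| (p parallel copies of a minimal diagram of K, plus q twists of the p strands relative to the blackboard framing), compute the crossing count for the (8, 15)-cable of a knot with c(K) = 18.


Step 1: Each of the c(K) crossings of the companion diagram becomes p*p = p^2 crossings among the p parallel strands, and each of the |q| twists s_1 s_2 ... s_(p-1) adds (p-1) crossings.
  Crossings = p^2 * c(K) + (p-1)*|q|
Step 2: = 8^2 * 18 + (8-1)*15
Step 3: = 64*18 + 7*15
Step 4: = 1152 + 105 = 1257

1257


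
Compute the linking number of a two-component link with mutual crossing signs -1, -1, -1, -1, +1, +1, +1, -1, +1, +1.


Step 1: Count positive crossings: 5
Step 2: Count negative crossings: 5
Step 3: Sum of signs = 5 - 5 = 0
Step 4: Linking number = sum/2 = 0/2 = 0

0


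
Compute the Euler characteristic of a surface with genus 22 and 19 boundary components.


chi = 2 - 2g - b
= 2 - 2*22 - 19
= 2 - 44 - 19 = -61

-61


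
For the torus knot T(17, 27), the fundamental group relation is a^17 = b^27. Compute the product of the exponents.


The relation is a^17 = b^27.
Product of exponents = 17 * 27
= 459

459


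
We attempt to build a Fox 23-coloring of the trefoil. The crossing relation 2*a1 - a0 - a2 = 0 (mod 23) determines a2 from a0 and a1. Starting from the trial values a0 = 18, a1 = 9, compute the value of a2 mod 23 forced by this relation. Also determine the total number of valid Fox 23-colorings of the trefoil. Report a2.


Step 1: Apply the given crossing relation 2*a1 - a0 - a2 = 0 (mod 23).
  a2 = 2*a1 - a0 mod 23
  a2 = 2*9 - 18 mod 23
  a2 = 18 - 18 mod 23
  a2 = 0 mod 23 = 0
Step 2: The trefoil has determinant 3.
  Number of Fox p-colorings (p prime) is p^2 if p = 3, else p.
  Since 23 does not divide 3, only trivial (constant) colorings exist.
  (So the trial a0 = 18, a1 = 9 with a0 != a1 does NOT extend to a valid coloring of the whole trefoil: the other two crossing relations require 3*(a1 - a0) = 0 (mod 23), which fails.)
  Total colorings = 23
Step 3: a2 = 0, total Fox 23-colorings = 23

0


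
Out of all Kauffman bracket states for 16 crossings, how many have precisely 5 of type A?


We choose which 5 of 16 crossings get A-smoothings.
C(16, 5) = 16! / (5! * 11!)
= 4368

4368


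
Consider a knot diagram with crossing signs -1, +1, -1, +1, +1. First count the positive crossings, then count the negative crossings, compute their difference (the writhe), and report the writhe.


Step 1: Count positive crossings (+1).
Positive crossings: 3
Step 2: Count negative crossings (-1).
Negative crossings: 2
Step 3: Writhe = (positive) - (negative)
w = 3 - 2 = 1
Step 4: |w| = 1, and w is positive

1


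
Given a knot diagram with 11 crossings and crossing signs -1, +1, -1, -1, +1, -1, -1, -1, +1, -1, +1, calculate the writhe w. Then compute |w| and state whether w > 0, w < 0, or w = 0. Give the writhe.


Step 1: Count positive crossings (+1).
Positive crossings: 4
Step 2: Count negative crossings (-1).
Negative crossings: 7
Step 3: Writhe = (positive) - (negative)
w = 4 - 7 = -3
Step 4: |w| = 3, and w is negative

-3


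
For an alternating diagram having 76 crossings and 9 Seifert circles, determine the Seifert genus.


For alternating knots, g = (c - s + 1)/2.
= (76 - 9 + 1)/2
= 68/2 = 34

34


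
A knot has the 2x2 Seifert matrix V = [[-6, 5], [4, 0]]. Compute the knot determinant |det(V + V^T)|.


Step 1: Form V + V^T where V = [[-6, 5], [4, 0]]
  V^T = [[-6, 4], [5, 0]]
  V + V^T = [[-12, 9], [9, 0]]
Step 2: det(V + V^T) = (-12)*0 - 9*9
  = 0 - 81 = -81
Step 3: Knot determinant = |det(V + V^T)| = |-81| = 81

81


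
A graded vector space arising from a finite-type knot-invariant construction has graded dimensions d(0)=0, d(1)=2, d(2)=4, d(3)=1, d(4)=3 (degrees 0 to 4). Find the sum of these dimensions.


Total dimension = d(0) + d(1) + ... + d(4)
= 0 + 2 + 4 + 1 + 3
= 10

10


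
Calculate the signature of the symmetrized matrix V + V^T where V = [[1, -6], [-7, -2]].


Step 1: V + V^T = [[2, -13], [-13, -4]]
Step 2: trace = -2, det = -177
Step 3: Discriminant = (-2)^2 - 4*(-177) = 712
Step 4: Eigenvalues: 12.3417, -14.3417
Step 5: Signature = (# positive eigenvalues) - (# negative eigenvalues) = 0

0


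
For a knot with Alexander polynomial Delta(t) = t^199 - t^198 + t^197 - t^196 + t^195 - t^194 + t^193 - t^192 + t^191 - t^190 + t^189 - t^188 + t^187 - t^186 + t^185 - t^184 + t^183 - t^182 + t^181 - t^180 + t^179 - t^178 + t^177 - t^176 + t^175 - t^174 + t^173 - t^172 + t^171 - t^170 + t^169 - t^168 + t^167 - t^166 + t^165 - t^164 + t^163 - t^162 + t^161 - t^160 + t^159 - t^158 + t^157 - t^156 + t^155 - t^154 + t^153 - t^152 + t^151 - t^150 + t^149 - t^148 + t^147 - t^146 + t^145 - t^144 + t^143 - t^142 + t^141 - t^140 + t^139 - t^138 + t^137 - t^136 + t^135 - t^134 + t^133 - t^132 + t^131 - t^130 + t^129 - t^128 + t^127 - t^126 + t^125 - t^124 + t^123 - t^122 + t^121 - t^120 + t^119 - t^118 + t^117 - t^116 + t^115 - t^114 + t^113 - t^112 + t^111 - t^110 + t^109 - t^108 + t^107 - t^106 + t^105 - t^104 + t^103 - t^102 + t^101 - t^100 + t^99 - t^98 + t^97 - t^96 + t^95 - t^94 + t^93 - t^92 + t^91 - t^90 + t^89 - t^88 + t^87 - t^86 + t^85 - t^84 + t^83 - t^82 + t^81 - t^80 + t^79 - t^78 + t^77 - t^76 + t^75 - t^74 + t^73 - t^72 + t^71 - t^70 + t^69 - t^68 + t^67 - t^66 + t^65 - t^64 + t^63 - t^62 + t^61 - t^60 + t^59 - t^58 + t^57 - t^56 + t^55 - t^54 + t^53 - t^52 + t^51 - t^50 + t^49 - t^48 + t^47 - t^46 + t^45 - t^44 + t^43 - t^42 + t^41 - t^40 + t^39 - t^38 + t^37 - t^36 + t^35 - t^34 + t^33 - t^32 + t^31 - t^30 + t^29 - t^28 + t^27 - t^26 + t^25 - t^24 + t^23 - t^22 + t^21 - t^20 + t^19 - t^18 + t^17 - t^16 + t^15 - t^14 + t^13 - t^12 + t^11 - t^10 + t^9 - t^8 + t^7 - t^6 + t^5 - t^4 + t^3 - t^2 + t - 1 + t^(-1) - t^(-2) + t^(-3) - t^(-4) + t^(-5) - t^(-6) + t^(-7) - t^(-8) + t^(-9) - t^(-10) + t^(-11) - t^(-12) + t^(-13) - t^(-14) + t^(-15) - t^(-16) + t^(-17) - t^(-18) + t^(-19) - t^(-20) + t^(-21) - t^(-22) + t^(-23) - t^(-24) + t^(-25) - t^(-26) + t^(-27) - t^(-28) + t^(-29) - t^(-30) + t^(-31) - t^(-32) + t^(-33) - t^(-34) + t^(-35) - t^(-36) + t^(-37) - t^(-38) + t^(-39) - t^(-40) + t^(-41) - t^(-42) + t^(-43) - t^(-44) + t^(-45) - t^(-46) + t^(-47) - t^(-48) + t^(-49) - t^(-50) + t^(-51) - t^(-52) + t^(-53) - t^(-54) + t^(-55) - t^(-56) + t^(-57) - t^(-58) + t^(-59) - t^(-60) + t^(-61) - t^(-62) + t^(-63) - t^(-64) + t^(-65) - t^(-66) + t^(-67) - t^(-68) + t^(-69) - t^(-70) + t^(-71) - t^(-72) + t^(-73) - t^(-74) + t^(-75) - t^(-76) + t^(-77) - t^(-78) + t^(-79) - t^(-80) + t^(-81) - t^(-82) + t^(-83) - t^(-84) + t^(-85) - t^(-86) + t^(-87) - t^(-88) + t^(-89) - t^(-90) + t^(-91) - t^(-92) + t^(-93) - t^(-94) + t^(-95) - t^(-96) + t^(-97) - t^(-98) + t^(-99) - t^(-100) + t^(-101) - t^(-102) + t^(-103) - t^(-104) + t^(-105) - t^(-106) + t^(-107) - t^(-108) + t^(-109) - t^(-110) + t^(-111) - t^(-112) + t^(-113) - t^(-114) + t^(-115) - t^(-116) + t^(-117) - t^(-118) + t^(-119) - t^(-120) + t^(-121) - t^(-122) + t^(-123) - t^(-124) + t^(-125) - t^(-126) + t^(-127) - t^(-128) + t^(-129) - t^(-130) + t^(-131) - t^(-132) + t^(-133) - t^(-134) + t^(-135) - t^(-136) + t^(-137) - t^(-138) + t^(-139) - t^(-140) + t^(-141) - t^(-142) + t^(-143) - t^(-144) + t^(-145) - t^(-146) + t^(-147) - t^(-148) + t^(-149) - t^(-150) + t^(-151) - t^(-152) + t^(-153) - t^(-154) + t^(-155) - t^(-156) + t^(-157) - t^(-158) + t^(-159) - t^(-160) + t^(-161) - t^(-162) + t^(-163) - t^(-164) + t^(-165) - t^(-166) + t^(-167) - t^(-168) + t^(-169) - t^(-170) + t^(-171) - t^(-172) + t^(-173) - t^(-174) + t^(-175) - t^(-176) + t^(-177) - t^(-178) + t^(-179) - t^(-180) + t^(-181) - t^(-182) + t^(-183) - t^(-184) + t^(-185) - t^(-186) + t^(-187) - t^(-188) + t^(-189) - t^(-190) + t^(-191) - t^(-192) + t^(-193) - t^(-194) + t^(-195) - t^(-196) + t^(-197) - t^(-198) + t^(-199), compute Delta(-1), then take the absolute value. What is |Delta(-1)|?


Step 1: The polynomial has 399 terms with alternating signs, exponents from 199 down to -199.
Step 2: Substitute t = -1. The i-th term has coefficient (-1)^i and exponent (m-i),
  so its value is (-1)^i * (-1)^(m-i) = (-1)^m = -1 for every i.
Step 3: All 399 terms equal -1, so Delta(-1) = 399 * (-1) = -399
Step 4: |Delta(-1)| = 399

399


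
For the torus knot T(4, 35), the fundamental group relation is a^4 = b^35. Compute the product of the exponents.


The relation is a^4 = b^35.
Product of exponents = 4 * 35
= 140

140


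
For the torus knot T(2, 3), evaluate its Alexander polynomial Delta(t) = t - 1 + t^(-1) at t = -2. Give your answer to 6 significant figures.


Substituting t = -2 into Delta(t) = t - 1 + t^(-1):
Term values: (-2) + (-1) + (-0.5)
Sum = -3.5
Rounded to 6 significant figures: -3.5

-3.5


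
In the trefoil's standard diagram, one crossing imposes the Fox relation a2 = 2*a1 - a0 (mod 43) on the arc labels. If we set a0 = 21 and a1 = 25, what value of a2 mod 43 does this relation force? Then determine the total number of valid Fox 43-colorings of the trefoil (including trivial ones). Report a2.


Step 1: Apply the given crossing relation 2*a1 - a0 - a2 = 0 (mod 43).
  a2 = 2*a1 - a0 mod 43
  a2 = 2*25 - 21 mod 43
  a2 = 50 - 21 mod 43
  a2 = 29 mod 43 = 29
Step 2: The trefoil has determinant 3.
  Number of Fox p-colorings (p prime) is p^2 if p = 3, else p.
  Since 43 does not divide 3, only trivial (constant) colorings exist.
  (So the trial a0 = 21, a1 = 25 with a0 != a1 does NOT extend to a valid coloring of the whole trefoil: the other two crossing relations require 3*(a1 - a0) = 0 (mod 43), which fails.)
  Total colorings = 43
Step 3: a2 = 29, total Fox 43-colorings = 43

29


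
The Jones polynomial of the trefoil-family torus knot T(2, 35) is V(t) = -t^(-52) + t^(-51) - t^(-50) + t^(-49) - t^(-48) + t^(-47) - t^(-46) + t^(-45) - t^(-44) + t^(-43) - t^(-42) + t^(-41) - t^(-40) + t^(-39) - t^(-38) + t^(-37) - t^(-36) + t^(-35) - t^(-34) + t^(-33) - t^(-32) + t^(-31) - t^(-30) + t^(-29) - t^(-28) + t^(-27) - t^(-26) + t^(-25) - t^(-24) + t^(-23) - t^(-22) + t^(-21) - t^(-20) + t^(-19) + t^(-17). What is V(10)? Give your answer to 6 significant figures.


Substituting t = 10 into V(t) = -t^(-52) + t^(-51) - t^(-50) + t^(-49) - t^(-48) + t^(-47) - t^(-46) + t^(-45) - t^(-44) + t^(-43) - t^(-42) + t^(-41) - t^(-40) + t^(-39) - t^(-38) + t^(-37) - t^(-36) + t^(-35) - t^(-34) + t^(-33) - t^(-32) + t^(-31) - t^(-30) + t^(-29) - t^(-28) + t^(-27) - t^(-26) + t^(-25) - t^(-24) + t^(-23) - t^(-22) + t^(-21) - t^(-20) + t^(-19) + t^(-17):
  (-)t^(-52) = -1e-52
  (+)t^(-51) = 1e-51
  (-)t^(-50) = -1e-50
  (+)t^(-49) = 1e-49
  (-)t^(-48) = -1e-48
  (+)t^(-47) = 1e-47
  (-)t^(-46) = -1e-46
  (+)t^(-45) = 1e-45
  (-)t^(-44) = -1e-44
  (+)t^(-43) = 1e-43
  (-)t^(-42) = -1e-42
  (+)t^(-41) = 1e-41
  (-)t^(-40) = -1e-40
  (+)t^(-39) = 1e-39
  (-)t^(-38) = -1e-38
  (+)t^(-37) = 1e-37
  (-)t^(-36) = -1e-36
  (+)t^(-35) = 1e-35
  (-)t^(-34) = -1e-34
  (+)t^(-33) = 1e-33
  (-)t^(-32) = -1e-32
  (+)t^(-31) = 1e-31
  (-)t^(-30) = -1e-30
  (+)t^(-29) = 1e-29
  (-)t^(-28) = -1e-28
  (+)t^(-27) = 1e-27
  (-)t^(-26) = -1e-26
  (+)t^(-25) = 1e-25
  (-)t^(-24) = -1e-24
  (+)t^(-23) = 1e-23
  (-)t^(-22) = -1e-22
  (+)t^(-21) = 1e-21
  (-)t^(-20) = -1e-20
  (+)t^(-19) = 1e-19
  (+)t^(-17) = 1e-17
Sum = (-1e-52) + (1e-51) + (-1e-50) + (1e-49) + (-1e-48) + (1e-47) + (-1e-46) + (1e-45) + (-1e-44) + (1e-43) + (-1e-42) + (1e-41) + (-1e-40) + (1e-39) + (-1e-38) + (1e-37) + (-1e-36) + (1e-35) + (-1e-34) + (1e-33) + (-1e-32) + (1e-31) + (-1e-30) + (1e-29) + (-1e-28) + (1e-27) + (-1e-26) + (1e-25) + (-1e-24) + (1e-23) + (-1e-22) + (1e-21) + (-1e-20) + (1e-19) + (1e-17)
= 1.009090909e-17
Rounded to 6 significant figures: 1.00909e-17

1.00909e-17


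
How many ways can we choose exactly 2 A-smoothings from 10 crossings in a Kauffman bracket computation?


We choose which 2 of 10 crossings get A-smoothings.
C(10, 2) = 10! / (2! * 8!)
= 45

45


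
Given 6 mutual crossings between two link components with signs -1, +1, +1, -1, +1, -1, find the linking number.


Step 1: Count positive crossings: 3
Step 2: Count negative crossings: 3
Step 3: Sum of signs = 3 - 3 = 0
Step 4: Linking number = sum/2 = 0/2 = 0

0


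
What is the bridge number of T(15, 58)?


The bridge number of T(p,q) is min(p,q).
min(15, 58) = 15

15


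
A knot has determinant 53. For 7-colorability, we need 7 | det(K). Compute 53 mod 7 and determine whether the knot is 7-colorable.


Step 1: A knot is p-colorable if and only if p divides its determinant.
Step 2: Compute 53 mod 7.
53 = 7 * 7 + 4
Step 3: 53 mod 7 = 4
Step 4: The knot is 7-colorable: no

4


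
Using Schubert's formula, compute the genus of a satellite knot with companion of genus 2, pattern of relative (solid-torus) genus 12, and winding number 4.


Schubert: g(satellite) = g_rel(pattern) + |winding| * g(companion),
where g_rel(pattern) is the genus of the pattern relative to the solid torus.
= 12 + 4 * 2
= 12 + 8 = 20

20


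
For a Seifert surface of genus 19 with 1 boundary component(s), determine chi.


chi = 2 - 2g - b
= 2 - 2*19 - 1
= 2 - 38 - 1 = -37

-37


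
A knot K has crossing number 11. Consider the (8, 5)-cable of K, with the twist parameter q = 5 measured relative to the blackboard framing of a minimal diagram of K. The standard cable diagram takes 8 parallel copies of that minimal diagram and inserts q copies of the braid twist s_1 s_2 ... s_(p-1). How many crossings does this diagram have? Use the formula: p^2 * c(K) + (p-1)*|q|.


Step 1: Each of the c(K) crossings of the companion diagram becomes p*p = p^2 crossings among the p parallel strands, and each of the |q| twists s_1 s_2 ... s_(p-1) adds (p-1) crossings.
  Crossings = p^2 * c(K) + (p-1)*|q|
Step 2: = 8^2 * 11 + (8-1)*5
Step 3: = 64*11 + 7*5
Step 4: = 704 + 35 = 739

739


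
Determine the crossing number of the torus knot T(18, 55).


For a torus knot T(p, q) with gcd(p,q)=1,
the crossing number is min(p*(q-1), q*(p-1)).
p*(q-1) = 18*54 = 972
q*(p-1) = 55*17 = 935
min(972, 935) = 935

935


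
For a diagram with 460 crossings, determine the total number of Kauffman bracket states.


Each crossing contributes 2 choices (A-smoothing or B-smoothing).
Total states = 2^460 = 2977131414714805823690030317109266572712515013375254774912983855843898524112477893944078543723575564536883288499266264815757728270805630976

2977131414714805823690030317109266572712515013375254774912983855843898524112477893944078543723575564536883288499266264815757728270805630976


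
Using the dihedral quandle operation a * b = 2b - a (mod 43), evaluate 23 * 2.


23 * 2 = 2*2 - 23 mod 43
= 4 - 23 mod 43
= -19 mod 43 = 24

24


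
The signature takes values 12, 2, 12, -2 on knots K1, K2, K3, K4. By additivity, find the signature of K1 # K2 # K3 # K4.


The signature is additive under connected sum.
signature(K1 # K2 # K3 # K4) = (12) + (2) + (12) + (-2)
= 24

24


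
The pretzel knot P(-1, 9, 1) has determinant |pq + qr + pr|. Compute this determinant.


Step 1: Compute pq + qr + pr.
pq = (-1)*9 = -9
qr = 9*1 = 9
pr = (-1)*1 = -1
pq + qr + pr = -9 + 9 + (-1) = -1
Step 2: Take absolute value.
det(P(-1,9,1)) = |-1| = 1

1


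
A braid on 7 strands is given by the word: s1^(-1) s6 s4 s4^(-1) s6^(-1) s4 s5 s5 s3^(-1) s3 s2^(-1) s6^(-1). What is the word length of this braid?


The word length counts the number of generators (including inverses).
Listing each generator: s1^(-1), s6, s4, s4^(-1), s6^(-1), s4, s5, s5, s3^(-1), s3, s2^(-1), s6^(-1)
There are 12 generators in this braid word.

12


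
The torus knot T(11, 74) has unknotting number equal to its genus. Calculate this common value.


For a torus knot T(p,q), both the unknotting number and genus equal (p-1)(q-1)/2.
= (11-1)(74-1)/2
= 10*73/2
= 730/2 = 365

365


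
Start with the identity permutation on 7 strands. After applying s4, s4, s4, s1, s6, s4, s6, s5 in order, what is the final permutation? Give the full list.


Starting with identity [1, 2, 3, 4, 5, 6, 7].
Apply generators in sequence:
  After s4: [1, 2, 3, 5, 4, 6, 7]
  After s4: [1, 2, 3, 4, 5, 6, 7]
  After s4: [1, 2, 3, 5, 4, 6, 7]
  After s1: [2, 1, 3, 5, 4, 6, 7]
  After s6: [2, 1, 3, 5, 4, 7, 6]
  After s4: [2, 1, 3, 4, 5, 7, 6]
  After s6: [2, 1, 3, 4, 5, 6, 7]
  After s5: [2, 1, 3, 4, 6, 5, 7]
Final permutation: [2, 1, 3, 4, 6, 5, 7]

[2, 1, 3, 4, 6, 5, 7]


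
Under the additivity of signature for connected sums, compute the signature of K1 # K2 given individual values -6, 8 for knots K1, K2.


The signature is additive under connected sum.
signature(K1 # K2) = (-6) + (8)
= 2

2


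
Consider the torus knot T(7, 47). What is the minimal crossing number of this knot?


For a torus knot T(p, q) with gcd(p,q)=1,
the crossing number is min(p*(q-1), q*(p-1)).
p*(q-1) = 7*46 = 322
q*(p-1) = 47*6 = 282
min(322, 282) = 282

282


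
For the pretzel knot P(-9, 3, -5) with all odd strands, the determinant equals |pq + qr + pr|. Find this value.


Step 1: Compute pq + qr + pr.
pq = (-9)*3 = -27
qr = 3*(-5) = -15
pr = (-9)*(-5) = 45
pq + qr + pr = -27 + (-15) + 45 = 3
Step 2: Take absolute value.
det(P(-9,3,-5)) = |3| = 3

3


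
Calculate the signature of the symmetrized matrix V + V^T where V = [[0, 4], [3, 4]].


Step 1: V + V^T = [[0, 7], [7, 8]]
Step 2: trace = 8, det = -49
Step 3: Discriminant = 8^2 - 4*(-49) = 260
Step 4: Eigenvalues: 12.0623, -4.06226
Step 5: Signature = (# positive eigenvalues) - (# negative eigenvalues) = 0

0


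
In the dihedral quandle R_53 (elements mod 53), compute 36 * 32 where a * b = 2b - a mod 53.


36 * 32 = 2*32 - 36 mod 53
= 64 - 36 mod 53
= 28 mod 53 = 28

28


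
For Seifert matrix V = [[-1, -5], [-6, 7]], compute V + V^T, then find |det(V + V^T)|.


Step 1: Form V + V^T where V = [[-1, -5], [-6, 7]]
  V^T = [[-1, -6], [-5, 7]]
  V + V^T = [[-2, -11], [-11, 14]]
Step 2: det(V + V^T) = (-2)*14 - (-11)*(-11)
  = -28 - 121 = -149
Step 3: Knot determinant = |det(V + V^T)| = |-149| = 149

149


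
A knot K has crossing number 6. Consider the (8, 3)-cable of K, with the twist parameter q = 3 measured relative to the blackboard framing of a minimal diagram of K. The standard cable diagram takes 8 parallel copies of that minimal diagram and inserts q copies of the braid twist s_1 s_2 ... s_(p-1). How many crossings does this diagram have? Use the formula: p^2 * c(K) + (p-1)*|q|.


Step 1: Each of the c(K) crossings of the companion diagram becomes p*p = p^2 crossings among the p parallel strands, and each of the |q| twists s_1 s_2 ... s_(p-1) adds (p-1) crossings.
  Crossings = p^2 * c(K) + (p-1)*|q|
Step 2: = 8^2 * 6 + (8-1)*3
Step 3: = 64*6 + 7*3
Step 4: = 384 + 21 = 405

405


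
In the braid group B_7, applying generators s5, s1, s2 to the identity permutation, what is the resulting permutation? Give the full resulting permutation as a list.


Starting with identity [1, 2, 3, 4, 5, 6, 7].
Apply generators in sequence:
  After s5: [1, 2, 3, 4, 6, 5, 7]
  After s1: [2, 1, 3, 4, 6, 5, 7]
  After s2: [2, 3, 1, 4, 6, 5, 7]
Final permutation: [2, 3, 1, 4, 6, 5, 7]

[2, 3, 1, 4, 6, 5, 7]


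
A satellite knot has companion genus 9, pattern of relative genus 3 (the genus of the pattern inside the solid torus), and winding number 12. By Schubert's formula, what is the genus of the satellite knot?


Schubert: g(satellite) = g_rel(pattern) + |winding| * g(companion),
where g_rel(pattern) is the genus of the pattern relative to the solid torus.
= 3 + 12 * 9
= 3 + 108 = 111

111


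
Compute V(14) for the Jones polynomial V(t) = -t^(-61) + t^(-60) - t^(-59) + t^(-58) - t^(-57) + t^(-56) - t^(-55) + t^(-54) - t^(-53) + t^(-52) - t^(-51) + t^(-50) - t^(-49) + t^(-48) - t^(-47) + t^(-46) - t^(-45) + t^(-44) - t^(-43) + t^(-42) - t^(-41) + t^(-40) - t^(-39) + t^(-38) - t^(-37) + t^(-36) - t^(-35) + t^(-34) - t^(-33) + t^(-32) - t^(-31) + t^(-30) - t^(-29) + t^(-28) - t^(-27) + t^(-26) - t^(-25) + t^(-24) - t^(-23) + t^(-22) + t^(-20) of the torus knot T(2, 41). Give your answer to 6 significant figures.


Substituting t = 14 into V(t) = -t^(-61) + t^(-60) - t^(-59) + t^(-58) - t^(-57) + t^(-56) - t^(-55) + t^(-54) - t^(-53) + t^(-52) - t^(-51) + t^(-50) - t^(-49) + t^(-48) - t^(-47) + t^(-46) - t^(-45) + t^(-44) - t^(-43) + t^(-42) - t^(-41) + t^(-40) - t^(-39) + t^(-38) - t^(-37) + t^(-36) - t^(-35) + t^(-34) - t^(-33) + t^(-32) - t^(-31) + t^(-30) - t^(-29) + t^(-28) - t^(-27) + t^(-26) - t^(-25) + t^(-24) - t^(-23) + t^(-22) + t^(-20):
  (-)t^(-61) = -1.21952e-70
  (+)t^(-60) = 1.70733e-69
  (-)t^(-59) = -2.39026e-68
  (+)t^(-58) = 3.34637e-67
  (-)t^(-57) = -4.68492e-66
  (+)t^(-56) = 6.55888e-65
  (-)t^(-55) = -9.18244e-64
  (+)t^(-54) = 1.28554e-62
  (-)t^(-53) = -1.79976e-61
  (+)t^(-52) = 2.51966e-60
  (-)t^(-51) = -3.52753e-59
  (+)t^(-50) = 4.93854e-58
  (-)t^(-49) = -6.91395e-57
  (+)t^(-48) = 9.67953e-56
  (-)t^(-47) = -1.35513e-54
  (+)t^(-46) = 1.89719e-53
  (-)t^(-45) = -2.65606e-52
  (+)t^(-44) = 3.71849e-51
  (-)t^(-43) = -5.20588e-50
  (+)t^(-42) = 7.28824e-49
  (-)t^(-41) = -1.02035e-47
  (+)t^(-40) = 1.42849e-46
  (-)t^(-39) = -1.99989e-45
  (+)t^(-38) = 2.79985e-44
  (-)t^(-37) = -3.91979e-43
  (+)t^(-36) = 5.4877e-42
  (-)t^(-35) = -7.68279e-41
  (+)t^(-34) = 1.07559e-39
  (-)t^(-33) = -1.50583e-38
  (+)t^(-32) = 2.10816e-37
  (-)t^(-31) = -2.95142e-36
  (+)t^(-30) = 4.13199e-35
  (-)t^(-29) = -5.78478e-34
  (+)t^(-28) = 8.09869e-33
  (-)t^(-27) = -1.13382e-31
  (+)t^(-26) = 1.58734e-30
  (-)t^(-25) = -2.22228e-29
  (+)t^(-24) = 3.11119e-28
  (-)t^(-23) = -4.35567e-27
  (+)t^(-22) = 6.09794e-26
  (+)t^(-20) = 1.1952e-23
Sum = (-1.21952e-70) + (1.70733e-69) + (-2.39026e-68) + (3.34637e-67) + (-4.68492e-66) + (6.55888e-65) + (-9.18244e-64) + (1.28554e-62) + (-1.79976e-61) + (2.51966e-60) + (-3.52753e-59) + (4.93854e-58) + (-6.91395e-57) + (9.67953e-56) + (-1.35513e-54) + (1.89719e-53) + (-2.65606e-52) + (3.71849e-51) + (-5.20588e-50) + (7.28824e-49) + (-1.02035e-47) + (1.42849e-46) + (-1.99989e-45) + (2.79985e-44) + (-3.91979e-43) + (5.4877e-42) + (-7.68279e-41) + (1.07559e-39) + (-1.50583e-38) + (2.10816e-37) + (-2.95142e-36) + (4.13199e-35) + (-5.78478e-34) + (8.09869e-33) + (-1.13382e-31) + (1.58734e-30) + (-2.22228e-29) + (3.11119e-28) + (-4.35567e-27) + (6.09794e-26) + (1.1952e-23)
= 1.200887839e-23
Rounded to 6 significant figures: 1.20089e-23

1.20089e-23


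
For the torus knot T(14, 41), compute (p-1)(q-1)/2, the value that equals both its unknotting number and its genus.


For a torus knot T(p,q), both the unknotting number and genus equal (p-1)(q-1)/2.
= (14-1)(41-1)/2
= 13*40/2
= 520/2 = 260

260


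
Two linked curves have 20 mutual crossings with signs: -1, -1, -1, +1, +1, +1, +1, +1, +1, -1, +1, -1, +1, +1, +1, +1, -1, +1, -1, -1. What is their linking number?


Step 1: Count positive crossings: 12
Step 2: Count negative crossings: 8
Step 3: Sum of signs = 12 - 8 = 4
Step 4: Linking number = sum/2 = 4/2 = 2

2


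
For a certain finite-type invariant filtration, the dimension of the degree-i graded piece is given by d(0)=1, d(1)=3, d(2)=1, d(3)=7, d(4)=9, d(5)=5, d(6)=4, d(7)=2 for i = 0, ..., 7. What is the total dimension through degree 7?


Total dimension = d(0) + d(1) + ... + d(7)
= 1 + 3 + 1 + 7 + 9 + 5 + 4 + 2
= 32

32


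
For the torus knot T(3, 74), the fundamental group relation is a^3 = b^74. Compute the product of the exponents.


The relation is a^3 = b^74.
Product of exponents = 3 * 74
= 222

222


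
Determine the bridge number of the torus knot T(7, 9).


The bridge number of T(p,q) is min(p,q).
min(7, 9) = 7

7


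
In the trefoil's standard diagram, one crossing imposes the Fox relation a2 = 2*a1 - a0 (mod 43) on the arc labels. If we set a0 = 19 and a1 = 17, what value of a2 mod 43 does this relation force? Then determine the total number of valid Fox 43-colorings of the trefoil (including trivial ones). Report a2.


Step 1: Apply the given crossing relation 2*a1 - a0 - a2 = 0 (mod 43).
  a2 = 2*a1 - a0 mod 43
  a2 = 2*17 - 19 mod 43
  a2 = 34 - 19 mod 43
  a2 = 15 mod 43 = 15
Step 2: The trefoil has determinant 3.
  Number of Fox p-colorings (p prime) is p^2 if p = 3, else p.
  Since 43 does not divide 3, only trivial (constant) colorings exist.
  (So the trial a0 = 19, a1 = 17 with a0 != a1 does NOT extend to a valid coloring of the whole trefoil: the other two crossing relations require 3*(a1 - a0) = 0 (mod 43), which fails.)
  Total colorings = 43
Step 3: a2 = 15, total Fox 43-colorings = 43

15


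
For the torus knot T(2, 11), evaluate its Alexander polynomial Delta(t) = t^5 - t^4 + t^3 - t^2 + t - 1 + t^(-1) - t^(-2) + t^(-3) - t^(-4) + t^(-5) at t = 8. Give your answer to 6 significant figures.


Substituting t = 8 into Delta(t) = t^5 - t^4 + t^3 - t^2 + t - 1 + t^(-1) - t^(-2) + t^(-3) - t^(-4) + t^(-5):
Term values: (32768) + (-4096) + (512) + (-64) + (8) + (-1) + (0.125) + (-0.015625) + (0.00195312) + (-0.000244141) + (3.05176e-05)
Sum = 29127.11111
Rounded to 6 significant figures: 29127.1

29127.1


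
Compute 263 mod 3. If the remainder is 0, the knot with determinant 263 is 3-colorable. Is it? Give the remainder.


Step 1: A knot is p-colorable if and only if p divides its determinant.
Step 2: Compute 263 mod 3.
263 = 87 * 3 + 2
Step 3: 263 mod 3 = 2
Step 4: The knot is 3-colorable: no

2


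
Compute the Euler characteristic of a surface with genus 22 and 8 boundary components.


chi = 2 - 2g - b
= 2 - 2*22 - 8
= 2 - 44 - 8 = -50

-50


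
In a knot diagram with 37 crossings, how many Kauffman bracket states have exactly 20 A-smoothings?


We choose which 20 of 37 crossings get A-smoothings.
C(37, 20) = 37! / (20! * 17!)
= 15905368710

15905368710


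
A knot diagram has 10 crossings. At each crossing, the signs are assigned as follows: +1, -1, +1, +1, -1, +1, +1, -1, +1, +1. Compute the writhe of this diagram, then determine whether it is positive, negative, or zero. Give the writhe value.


Step 1: Count positive crossings (+1).
Positive crossings: 7
Step 2: Count negative crossings (-1).
Negative crossings: 3
Step 3: Writhe = (positive) - (negative)
w = 7 - 3 = 4
Step 4: |w| = 4, and w is positive

4


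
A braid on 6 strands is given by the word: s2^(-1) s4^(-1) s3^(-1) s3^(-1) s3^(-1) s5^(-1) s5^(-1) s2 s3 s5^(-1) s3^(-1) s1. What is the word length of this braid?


The word length counts the number of generators (including inverses).
Listing each generator: s2^(-1), s4^(-1), s3^(-1), s3^(-1), s3^(-1), s5^(-1), s5^(-1), s2, s3, s5^(-1), s3^(-1), s1
There are 12 generators in this braid word.

12


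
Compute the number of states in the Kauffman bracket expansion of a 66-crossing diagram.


Each crossing contributes 2 choices (A-smoothing or B-smoothing).
Total states = 2^66 = 73786976294838206464

73786976294838206464


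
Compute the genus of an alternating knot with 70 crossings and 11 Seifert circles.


For alternating knots, g = (c - s + 1)/2.
= (70 - 11 + 1)/2
= 60/2 = 30

30


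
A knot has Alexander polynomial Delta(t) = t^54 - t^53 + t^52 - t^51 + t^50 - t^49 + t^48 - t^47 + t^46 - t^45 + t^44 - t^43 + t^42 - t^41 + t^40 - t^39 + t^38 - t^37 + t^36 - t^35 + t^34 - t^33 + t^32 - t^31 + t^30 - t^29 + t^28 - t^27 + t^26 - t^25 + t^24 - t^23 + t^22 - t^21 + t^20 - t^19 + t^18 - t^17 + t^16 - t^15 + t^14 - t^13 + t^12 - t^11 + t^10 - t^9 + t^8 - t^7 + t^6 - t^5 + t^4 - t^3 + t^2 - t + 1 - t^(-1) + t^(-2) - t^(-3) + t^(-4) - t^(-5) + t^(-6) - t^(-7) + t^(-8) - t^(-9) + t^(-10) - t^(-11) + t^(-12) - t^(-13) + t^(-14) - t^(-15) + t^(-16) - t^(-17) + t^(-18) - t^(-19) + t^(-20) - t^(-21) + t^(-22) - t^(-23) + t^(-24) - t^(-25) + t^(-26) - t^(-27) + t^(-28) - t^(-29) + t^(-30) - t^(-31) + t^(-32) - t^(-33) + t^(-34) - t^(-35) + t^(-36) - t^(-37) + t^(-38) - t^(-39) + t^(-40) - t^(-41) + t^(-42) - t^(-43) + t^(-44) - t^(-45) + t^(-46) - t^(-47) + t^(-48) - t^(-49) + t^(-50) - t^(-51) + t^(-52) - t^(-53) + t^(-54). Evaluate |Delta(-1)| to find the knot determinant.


Step 1: The polynomial has 109 terms with alternating signs, exponents from 54 down to -54.
Step 2: Substitute t = -1. The i-th term has coefficient (-1)^i and exponent (m-i),
  so its value is (-1)^i * (-1)^(m-i) = (-1)^m = 1 for every i.
Step 3: All 109 terms equal 1, so Delta(-1) = 109 * (1) = 109
Step 4: |Delta(-1)| = 109

109


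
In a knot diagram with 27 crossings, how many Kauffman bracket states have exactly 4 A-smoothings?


We choose which 4 of 27 crossings get A-smoothings.
C(27, 4) = 27! / (4! * 23!)
= 17550

17550


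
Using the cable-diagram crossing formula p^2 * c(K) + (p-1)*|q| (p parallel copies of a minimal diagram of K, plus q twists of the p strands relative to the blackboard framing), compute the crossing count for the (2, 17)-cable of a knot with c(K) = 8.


Step 1: Each of the c(K) crossings of the companion diagram becomes p*p = p^2 crossings among the p parallel strands, and each of the |q| twists s_1 s_2 ... s_(p-1) adds (p-1) crossings.
  Crossings = p^2 * c(K) + (p-1)*|q|
Step 2: = 2^2 * 8 + (2-1)*17
Step 3: = 4*8 + 1*17
Step 4: = 32 + 17 = 49

49


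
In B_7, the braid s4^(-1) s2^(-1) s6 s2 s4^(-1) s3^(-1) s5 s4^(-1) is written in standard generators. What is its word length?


The word length counts the number of generators (including inverses).
Listing each generator: s4^(-1), s2^(-1), s6, s2, s4^(-1), s3^(-1), s5, s4^(-1)
There are 8 generators in this braid word.

8


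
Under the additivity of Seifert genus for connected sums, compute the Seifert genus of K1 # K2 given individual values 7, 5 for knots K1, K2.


The Seifert genus is additive under connected sum.
Seifert genus(K1 # K2) = (7) + (5)
= 12

12


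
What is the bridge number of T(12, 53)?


The bridge number of T(p,q) is min(p,q).
min(12, 53) = 12

12


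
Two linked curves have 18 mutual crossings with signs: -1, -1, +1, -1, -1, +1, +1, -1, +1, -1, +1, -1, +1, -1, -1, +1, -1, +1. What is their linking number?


Step 1: Count positive crossings: 8
Step 2: Count negative crossings: 10
Step 3: Sum of signs = 8 - 10 = -2
Step 4: Linking number = sum/2 = -2/2 = -1

-1


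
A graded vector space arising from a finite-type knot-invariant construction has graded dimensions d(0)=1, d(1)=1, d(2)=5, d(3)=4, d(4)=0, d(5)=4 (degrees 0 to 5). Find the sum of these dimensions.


Total dimension = d(0) + d(1) + ... + d(5)
= 1 + 1 + 5 + 4 + 0 + 4
= 15

15


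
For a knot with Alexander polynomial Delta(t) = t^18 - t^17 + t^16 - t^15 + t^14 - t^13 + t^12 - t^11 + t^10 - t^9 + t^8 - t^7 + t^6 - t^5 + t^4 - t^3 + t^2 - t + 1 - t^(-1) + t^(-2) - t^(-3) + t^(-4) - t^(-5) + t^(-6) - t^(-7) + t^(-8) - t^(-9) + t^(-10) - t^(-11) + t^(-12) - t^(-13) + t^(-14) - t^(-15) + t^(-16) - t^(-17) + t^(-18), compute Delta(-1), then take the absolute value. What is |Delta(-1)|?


Step 1: The polynomial has 37 terms with alternating signs, exponents from 18 down to -18.
Step 2: Substitute t = -1. The i-th term has coefficient (-1)^i and exponent (m-i),
  so its value is (-1)^i * (-1)^(m-i) = (-1)^m = 1 for every i.
Step 3: All 37 terms equal 1, so Delta(-1) = 37 * (1) = 37
Step 4: |Delta(-1)| = 37

37


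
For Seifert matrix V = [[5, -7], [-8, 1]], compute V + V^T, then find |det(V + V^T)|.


Step 1: Form V + V^T where V = [[5, -7], [-8, 1]]
  V^T = [[5, -8], [-7, 1]]
  V + V^T = [[10, -15], [-15, 2]]
Step 2: det(V + V^T) = 10*2 - (-15)*(-15)
  = 20 - 225 = -205
Step 3: Knot determinant = |det(V + V^T)| = |-205| = 205

205


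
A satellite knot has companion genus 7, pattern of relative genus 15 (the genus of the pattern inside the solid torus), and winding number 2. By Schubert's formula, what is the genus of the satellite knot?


Schubert: g(satellite) = g_rel(pattern) + |winding| * g(companion),
where g_rel(pattern) is the genus of the pattern relative to the solid torus.
= 15 + 2 * 7
= 15 + 14 = 29

29


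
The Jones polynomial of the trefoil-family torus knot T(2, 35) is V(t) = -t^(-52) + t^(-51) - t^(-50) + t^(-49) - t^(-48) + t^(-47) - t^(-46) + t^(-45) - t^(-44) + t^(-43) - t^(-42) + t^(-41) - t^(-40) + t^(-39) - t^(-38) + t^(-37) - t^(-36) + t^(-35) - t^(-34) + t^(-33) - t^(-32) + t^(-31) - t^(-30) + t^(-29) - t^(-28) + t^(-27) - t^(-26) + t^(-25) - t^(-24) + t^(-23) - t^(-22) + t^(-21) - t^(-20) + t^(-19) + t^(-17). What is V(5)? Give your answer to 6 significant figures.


Substituting t = 5 into V(t) = -t^(-52) + t^(-51) - t^(-50) + t^(-49) - t^(-48) + t^(-47) - t^(-46) + t^(-45) - t^(-44) + t^(-43) - t^(-42) + t^(-41) - t^(-40) + t^(-39) - t^(-38) + t^(-37) - t^(-36) + t^(-35) - t^(-34) + t^(-33) - t^(-32) + t^(-31) - t^(-30) + t^(-29) - t^(-28) + t^(-27) - t^(-26) + t^(-25) - t^(-24) + t^(-23) - t^(-22) + t^(-21) - t^(-20) + t^(-19) + t^(-17):
  (-)t^(-52) = -4.5036e-37
  (+)t^(-51) = 2.2518e-36
  (-)t^(-50) = -1.1259e-35
  (+)t^(-49) = 5.6295e-35
  (-)t^(-48) = -2.81475e-34
  (+)t^(-47) = 1.40737e-33
  (-)t^(-46) = -7.03687e-33
  (+)t^(-45) = 3.51844e-32
  (-)t^(-44) = -1.75922e-31
  (+)t^(-43) = 8.79609e-31
  (-)t^(-42) = -4.39805e-30
  (+)t^(-41) = 2.19902e-29
  (-)t^(-40) = -1.09951e-28
  (+)t^(-39) = 5.49756e-28
  (-)t^(-38) = -2.74878e-27
  (+)t^(-37) = 1.37439e-26
  (-)t^(-36) = -6.87195e-26
  (+)t^(-35) = 3.43597e-25
  (-)t^(-34) = -1.71799e-24
  (+)t^(-33) = 8.58993e-24
  (-)t^(-32) = -4.29497e-23
  (+)t^(-31) = 2.14748e-22
  (-)t^(-30) = -1.07374e-21
  (+)t^(-29) = 5.36871e-21
  (-)t^(-28) = -2.68435e-20
  (+)t^(-27) = 1.34218e-19
  (-)t^(-26) = -6.71089e-19
  (+)t^(-25) = 3.35544e-18
  (-)t^(-24) = -1.67772e-17
  (+)t^(-23) = 8.38861e-17
  (-)t^(-22) = -4.1943e-16
  (+)t^(-21) = 2.09715e-15
  (-)t^(-20) = -1.04858e-14
  (+)t^(-19) = 5.24288e-14
  (+)t^(-17) = 1.31072e-12
Sum = (-4.5036e-37) + (2.2518e-36) + (-1.1259e-35) + (5.6295e-35) + (-2.81475e-34) + (1.40737e-33) + (-7.03687e-33) + (3.51844e-32) + (-1.75922e-31) + (8.79609e-31) + (-4.39805e-30) + (2.19902e-29) + (-1.09951e-28) + (5.49756e-28) + (-2.74878e-27) + (1.37439e-26) + (-6.87195e-26) + (3.43597e-25) + (-1.71799e-24) + (8.58993e-24) + (-4.29497e-23) + (2.14748e-22) + (-1.07374e-21) + (5.36871e-21) + (-2.68435e-20) + (1.34218e-19) + (-6.71089e-19) + (3.35544e-18) + (-1.67772e-17) + (8.38861e-17) + (-4.1943e-16) + (2.09715e-15) + (-1.04858e-14) + (5.24288e-14) + (1.31072e-12)
= 1.354410667e-12
Rounded to 6 significant figures: 1.35441e-12

1.35441e-12


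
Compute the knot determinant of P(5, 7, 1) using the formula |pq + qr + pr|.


Step 1: Compute pq + qr + pr.
pq = 5*7 = 35
qr = 7*1 = 7
pr = 5*1 = 5
pq + qr + pr = 35 + 7 + 5 = 47
Step 2: Take absolute value.
det(P(5,7,1)) = |47| = 47

47


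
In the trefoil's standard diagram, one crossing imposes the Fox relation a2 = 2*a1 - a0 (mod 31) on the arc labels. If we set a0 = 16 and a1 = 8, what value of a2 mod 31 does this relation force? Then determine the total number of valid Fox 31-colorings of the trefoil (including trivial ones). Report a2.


Step 1: Apply the given crossing relation 2*a1 - a0 - a2 = 0 (mod 31).
  a2 = 2*a1 - a0 mod 31
  a2 = 2*8 - 16 mod 31
  a2 = 16 - 16 mod 31
  a2 = 0 mod 31 = 0
Step 2: The trefoil has determinant 3.
  Number of Fox p-colorings (p prime) is p^2 if p = 3, else p.
  Since 31 does not divide 3, only trivial (constant) colorings exist.
  (So the trial a0 = 16, a1 = 8 with a0 != a1 does NOT extend to a valid coloring of the whole trefoil: the other two crossing relations require 3*(a1 - a0) = 0 (mod 31), which fails.)
  Total colorings = 31
Step 3: a2 = 0, total Fox 31-colorings = 31

0


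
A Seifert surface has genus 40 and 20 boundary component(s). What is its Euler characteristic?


chi = 2 - 2g - b
= 2 - 2*40 - 20
= 2 - 80 - 20 = -98

-98


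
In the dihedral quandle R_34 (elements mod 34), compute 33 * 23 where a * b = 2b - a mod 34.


33 * 23 = 2*23 - 33 mod 34
= 46 - 33 mod 34
= 13 mod 34 = 13

13


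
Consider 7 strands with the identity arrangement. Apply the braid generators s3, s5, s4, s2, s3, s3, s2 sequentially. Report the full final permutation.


Starting with identity [1, 2, 3, 4, 5, 6, 7].
Apply generators in sequence:
  After s3: [1, 2, 4, 3, 5, 6, 7]
  After s5: [1, 2, 4, 3, 6, 5, 7]
  After s4: [1, 2, 4, 6, 3, 5, 7]
  After s2: [1, 4, 2, 6, 3, 5, 7]
  After s3: [1, 4, 6, 2, 3, 5, 7]
  After s3: [1, 4, 2, 6, 3, 5, 7]
  After s2: [1, 2, 4, 6, 3, 5, 7]
Final permutation: [1, 2, 4, 6, 3, 5, 7]

[1, 2, 4, 6, 3, 5, 7]


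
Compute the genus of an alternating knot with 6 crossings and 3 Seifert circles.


For alternating knots, g = (c - s + 1)/2.
= (6 - 3 + 1)/2
= 4/2 = 2

2


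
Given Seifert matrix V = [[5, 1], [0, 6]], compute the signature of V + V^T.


Step 1: V + V^T = [[10, 1], [1, 12]]
Step 2: trace = 22, det = 119
Step 3: Discriminant = 22^2 - 4*119 = 8
Step 4: Eigenvalues: 12.4142, 9.58579
Step 5: Signature = (# positive eigenvalues) - (# negative eigenvalues) = 2

2


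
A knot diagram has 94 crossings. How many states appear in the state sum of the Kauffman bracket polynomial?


Each crossing contributes 2 choices (A-smoothing or B-smoothing).
Total states = 2^94 = 19807040628566084398385987584

19807040628566084398385987584


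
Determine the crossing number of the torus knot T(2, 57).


For a torus knot T(p, q) with gcd(p,q)=1,
the crossing number is min(p*(q-1), q*(p-1)).
p*(q-1) = 2*56 = 112
q*(p-1) = 57*1 = 57
min(112, 57) = 57

57


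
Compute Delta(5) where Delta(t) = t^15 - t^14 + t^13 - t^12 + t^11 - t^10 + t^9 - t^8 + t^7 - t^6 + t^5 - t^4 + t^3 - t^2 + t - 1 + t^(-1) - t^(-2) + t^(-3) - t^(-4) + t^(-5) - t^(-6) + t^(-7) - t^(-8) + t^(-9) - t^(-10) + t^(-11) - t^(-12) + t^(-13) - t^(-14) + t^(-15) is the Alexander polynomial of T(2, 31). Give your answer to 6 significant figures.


Substituting t = 5 into Delta(t) = t^15 - t^14 + t^13 - t^12 + t^11 - t^10 + t^9 - t^8 + t^7 - t^6 + t^5 - t^4 + t^3 - t^2 + t - 1 + t^(-1) - t^(-2) + t^(-3) - t^(-4) + t^(-5) - t^(-6) + t^(-7) - t^(-8) + t^(-9) - t^(-10) + t^(-11) - t^(-12) + t^(-13) - t^(-14) + t^(-15):
Term values: (30517578125) + (-6103515625) + (1220703125) + (-244140625) + (48828125) + (-9765625) + (1953125) + (-390625) + (78125) + (-15625) + (3125) + (-625) + (125) + (-25) + (5) + (-1) + (0.2) + (-0.04) + (0.008) + (-0.0016) + (0.00032) + (-6.4e-05) + (1.28e-05) + (-2.56e-06) + (5.12e-07) + (-1.024e-07) + (2.048e-08) + (-4.096e-09) + (8.192e-10) + (-1.6384e-10) + (3.2768e-11)
Sum = 2.54313151e+10
Rounded to 6 significant figures: 2.54313e+10

2.54313e+10
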